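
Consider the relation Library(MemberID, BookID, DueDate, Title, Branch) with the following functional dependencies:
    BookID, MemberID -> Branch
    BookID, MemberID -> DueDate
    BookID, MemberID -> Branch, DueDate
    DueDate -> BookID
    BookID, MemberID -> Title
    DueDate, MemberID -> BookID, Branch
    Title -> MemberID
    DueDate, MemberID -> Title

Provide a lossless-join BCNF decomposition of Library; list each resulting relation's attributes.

{BookID, DueDate}; {Branch, DueDate, Title}; {MemberID, Title}

Candidate keys of the original relation: {BookID, MemberID}, {BookID, Title}, {DueDate, MemberID}, {DueDate, Title}.
Within {BookID, Branch, DueDate, MemberID, Title}: {DueDate}⁺ ∩ {BookID, Branch, DueDate, MemberID, Title} = {BookID, DueDate}, not the whole set, so DueDate -> BookID violates BCNF; decompose into {BookID, DueDate} and {Branch, DueDate, MemberID, Title}.
{BookID, DueDate}: every determinant is a superkey — BCNF.
Within {Branch, DueDate, MemberID, Title}: {Title}⁺ ∩ {Branch, DueDate, MemberID, Title} = {MemberID, Title}, not the whole set, so Title -> MemberID violates BCNF; decompose into {MemberID, Title} and {Branch, DueDate, Title}.
{MemberID, Title}: every determinant is a superkey — BCNF.
{Branch, DueDate, Title}: every determinant is a superkey — BCNF.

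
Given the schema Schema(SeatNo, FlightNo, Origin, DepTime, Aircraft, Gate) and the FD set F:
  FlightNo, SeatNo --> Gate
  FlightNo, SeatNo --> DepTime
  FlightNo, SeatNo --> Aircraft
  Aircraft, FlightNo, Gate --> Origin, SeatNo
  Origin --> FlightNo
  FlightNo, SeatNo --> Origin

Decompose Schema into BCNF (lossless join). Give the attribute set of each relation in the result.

{Aircraft, DepTime, Gate, Origin, SeatNo}; {FlightNo, Origin}

Candidate keys of the original relation: {Aircraft, FlightNo, Gate}, {Aircraft, Gate, Origin}, {FlightNo, SeatNo}, {Origin, SeatNo}.
Within {Aircraft, DepTime, FlightNo, Gate, Origin, SeatNo}: {Origin}⁺ ∩ {Aircraft, DepTime, FlightNo, Gate, Origin, SeatNo} = {FlightNo, Origin}, not the whole set, so Origin --> FlightNo violates BCNF; decompose into {FlightNo, Origin} and {Aircraft, DepTime, Gate, Origin, SeatNo}.
{FlightNo, Origin} has no BCNF violation.
{Aircraft, DepTime, Gate, Origin, SeatNo} has no BCNF violation.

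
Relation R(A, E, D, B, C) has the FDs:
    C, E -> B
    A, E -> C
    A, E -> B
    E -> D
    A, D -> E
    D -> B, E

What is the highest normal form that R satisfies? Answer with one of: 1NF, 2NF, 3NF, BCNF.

Candidate keys: {A, D}, {A, E}. Prime attributes: {A, D, E}.
C, E -> B breaks BCNF: {C, E}⁺ = {B, C, D, E}, so {C, E} is not a superkey.
C, E -> B determines the non-prime attribute {B} from a non-superkey — 3NF is violated.
{D} is a proper subset of the key {A, D}, and {D}⁺ contains the non-prime attribute {B} — a partial dependency, so 2NF is violated.

1NF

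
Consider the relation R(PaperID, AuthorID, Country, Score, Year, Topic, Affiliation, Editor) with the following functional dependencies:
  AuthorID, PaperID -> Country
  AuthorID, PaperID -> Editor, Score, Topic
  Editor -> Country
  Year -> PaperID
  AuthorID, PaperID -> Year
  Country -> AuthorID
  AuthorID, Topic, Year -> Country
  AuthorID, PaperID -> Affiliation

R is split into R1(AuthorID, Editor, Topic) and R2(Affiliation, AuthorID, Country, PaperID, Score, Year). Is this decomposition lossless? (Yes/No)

No

R1 ∩ R2 = {AuthorID}; its closure under F is {AuthorID}.
The closure covers neither R1 nor R2 entirely; the join is not lossless.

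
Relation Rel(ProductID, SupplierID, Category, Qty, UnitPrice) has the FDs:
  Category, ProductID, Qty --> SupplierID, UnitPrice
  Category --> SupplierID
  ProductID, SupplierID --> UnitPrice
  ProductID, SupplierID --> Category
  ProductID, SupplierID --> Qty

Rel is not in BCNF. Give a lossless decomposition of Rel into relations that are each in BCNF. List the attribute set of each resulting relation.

Candidate keys of the original relation: {Category, ProductID}, {ProductID, SupplierID}.
In {Category, ProductID, Qty, SupplierID, UnitPrice}, {Category} is not a superkey ({Category}⁺ restricted to this set is {Category, SupplierID}), so split on Category --> SupplierID into {Category, SupplierID} and {Category, ProductID, Qty, UnitPrice}.
{Category, SupplierID} has no BCNF violation.
{Category, ProductID, Qty, UnitPrice} has no BCNF violation.

{Category, ProductID, Qty, UnitPrice}; {Category, SupplierID}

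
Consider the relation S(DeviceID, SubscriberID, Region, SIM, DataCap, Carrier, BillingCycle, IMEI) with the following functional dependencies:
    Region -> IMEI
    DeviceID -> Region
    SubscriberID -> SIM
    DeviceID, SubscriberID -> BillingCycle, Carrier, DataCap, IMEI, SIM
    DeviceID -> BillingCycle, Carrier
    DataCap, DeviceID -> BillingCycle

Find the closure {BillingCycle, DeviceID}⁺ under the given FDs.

{BillingCycle, Carrier, DeviceID, IMEI, Region}

Start with {BillingCycle, DeviceID}.
DeviceID -> Region applies; add {Region} → now {BillingCycle, DeviceID, Region}.
DeviceID -> BillingCycle, Carrier applies; add {Carrier} → now {BillingCycle, Carrier, DeviceID, Region}.
Region -> IMEI applies; add {IMEI} → now {BillingCycle, Carrier, DeviceID, IMEI, Region}.
No further FD applies.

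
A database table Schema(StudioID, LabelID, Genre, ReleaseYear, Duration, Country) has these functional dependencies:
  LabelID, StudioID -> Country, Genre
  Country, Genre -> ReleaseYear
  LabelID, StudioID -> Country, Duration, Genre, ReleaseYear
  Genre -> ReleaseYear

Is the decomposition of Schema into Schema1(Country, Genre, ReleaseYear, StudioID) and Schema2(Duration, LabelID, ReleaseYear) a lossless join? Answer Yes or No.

Schema1 ∩ Schema2 = {ReleaseYear}; its closure under F is {ReleaseYear}.
The closure covers neither Schema1 nor Schema2 entirely; the join is not lossless.

No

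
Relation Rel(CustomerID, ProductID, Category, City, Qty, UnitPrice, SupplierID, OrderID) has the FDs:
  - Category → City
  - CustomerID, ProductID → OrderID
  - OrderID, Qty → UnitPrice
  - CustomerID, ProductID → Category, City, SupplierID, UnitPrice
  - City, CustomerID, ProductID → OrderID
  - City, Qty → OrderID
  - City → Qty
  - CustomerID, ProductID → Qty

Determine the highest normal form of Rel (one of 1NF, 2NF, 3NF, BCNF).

Candidate key: {CustomerID, ProductID}. Prime attributes: {CustomerID, ProductID}.
Category → City: {Category}⁺ = {Category, City, OrderID, Qty, UnitPrice}, which is not all of the attributes, so the left side is not a superkey — BCNF is violated.
Category → City has non-prime {City} on the right and a non-superkey on the left, so 3NF fails.
No non-prime attribute depends on a proper subset of any candidate key, so 2NF holds.

2NF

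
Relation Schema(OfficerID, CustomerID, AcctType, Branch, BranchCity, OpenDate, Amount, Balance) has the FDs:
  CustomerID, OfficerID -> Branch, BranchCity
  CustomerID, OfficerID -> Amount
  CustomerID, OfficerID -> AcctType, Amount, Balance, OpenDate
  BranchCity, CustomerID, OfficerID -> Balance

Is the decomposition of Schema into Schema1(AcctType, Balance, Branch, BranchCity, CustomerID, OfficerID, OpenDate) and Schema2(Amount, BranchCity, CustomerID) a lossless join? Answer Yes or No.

No

Common attributes: {BranchCity, CustomerID}; their closure is {BranchCity, CustomerID}.
Neither Schema1 nor Schema2 is contained in that closure, so the decomposition is lossy.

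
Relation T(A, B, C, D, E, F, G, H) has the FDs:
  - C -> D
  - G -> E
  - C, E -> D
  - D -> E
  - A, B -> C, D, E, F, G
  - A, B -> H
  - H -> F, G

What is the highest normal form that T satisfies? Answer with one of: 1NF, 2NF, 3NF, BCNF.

Candidate key: {A, B}. Prime attributes: {A, B}.
C -> D: {C}⁺ = {C, D, E}, which is not all of the attributes, so the left side is not a superkey — BCNF is violated.
Because {D} is non-prime and the left side of C -> D is not a superkey, the relation is not in 3NF.
No non-prime attribute depends on a proper subset of any candidate key, so 2NF holds.

2NF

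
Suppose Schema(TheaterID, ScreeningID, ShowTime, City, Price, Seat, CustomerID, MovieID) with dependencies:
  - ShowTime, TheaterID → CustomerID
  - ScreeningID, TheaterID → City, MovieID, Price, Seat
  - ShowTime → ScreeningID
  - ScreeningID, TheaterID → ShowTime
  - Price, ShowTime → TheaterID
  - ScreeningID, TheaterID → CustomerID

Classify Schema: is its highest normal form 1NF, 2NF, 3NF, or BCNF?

3NF

Candidate keys: {Price, ShowTime}, {ScreeningID, TheaterID}, {ShowTime, TheaterID}. Prime attributes: {Price, ScreeningID, ShowTime, TheaterID}.
For ShowTime → ScreeningID we have {ShowTime}⁺ = {ScreeningID, ShowTime}; {ShowTime} is not a superkey, so BCNF fails.
But every attribute on its right side ({ScreeningID}) is prime, and the same holds for every other non-superkey FD, so 3NF still holds.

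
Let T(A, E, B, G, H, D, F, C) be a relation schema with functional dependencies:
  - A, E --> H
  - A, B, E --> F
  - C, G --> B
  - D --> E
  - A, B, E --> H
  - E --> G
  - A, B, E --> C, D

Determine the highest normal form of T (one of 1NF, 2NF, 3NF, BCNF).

1NF

Candidate keys: {A, B, D}, {A, B, E}, {A, C, D}, {A, C, E}. Prime attributes: {A, B, C, D, E}.
A, E --> H breaks BCNF: {A, E}⁺ = {A, E, G, H}, so {A, E} is not a superkey.
Because {H} is non-prime and the left side of A, E --> H is not a superkey, the relation is not in 3NF.
{D} is a proper subset of the key {A, B, D}, and {D}⁺ contains the non-prime attribute {G} — a partial dependency, so 2NF is violated.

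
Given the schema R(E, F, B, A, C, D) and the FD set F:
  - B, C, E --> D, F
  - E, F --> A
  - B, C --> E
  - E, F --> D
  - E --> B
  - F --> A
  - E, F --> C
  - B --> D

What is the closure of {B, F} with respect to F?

Start with {B, F}.
F --> A applies; add {A} → now {A, B, F}.
B --> D applies; add {D} → now {A, B, D, F}.
No further FD applies.

{A, B, D, F}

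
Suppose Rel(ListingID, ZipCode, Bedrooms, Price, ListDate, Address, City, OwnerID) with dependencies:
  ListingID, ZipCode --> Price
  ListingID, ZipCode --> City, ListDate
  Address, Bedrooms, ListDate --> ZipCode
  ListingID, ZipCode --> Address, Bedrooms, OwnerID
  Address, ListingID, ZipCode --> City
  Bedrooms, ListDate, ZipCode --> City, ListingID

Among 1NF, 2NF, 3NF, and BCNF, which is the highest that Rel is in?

BCNF

Candidate keys: {Address, Bedrooms, ListDate}, {Bedrooms, ListDate, ZipCode}, {ListingID, ZipCode}. Prime attributes: {Address, Bedrooms, ListDate, ListingID, ZipCode}.
The left-hand side of every FD is a superkey, so BCNF is satisfied.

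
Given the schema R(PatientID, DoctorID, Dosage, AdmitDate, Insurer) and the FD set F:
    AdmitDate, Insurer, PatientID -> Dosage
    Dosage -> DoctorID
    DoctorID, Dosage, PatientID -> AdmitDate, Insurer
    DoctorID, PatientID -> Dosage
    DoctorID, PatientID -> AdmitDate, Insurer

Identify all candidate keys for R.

{PatientID} never appears on the right of any FD, so every key must include it.
{DoctorID, PatientID}⁺ = {AdmitDate, DoctorID, Dosage, Insurer, PatientID}, which is every attribute, so {DoctorID, PatientID} is a candidate key.
{Dosage, PatientID}⁺ = {AdmitDate, DoctorID, Dosage, Insurer, PatientID}, which is every attribute, so {Dosage, PatientID} is a candidate key.
{AdmitDate, Insurer, PatientID}⁺ = {AdmitDate, DoctorID, Dosage, Insurer, PatientID}, which is every attribute, so {AdmitDate, Insurer, PatientID} is a candidate key.
Any other superkey properly contains one of these, so there are no further candidate keys.

{AdmitDate, Insurer, PatientID}, {DoctorID, PatientID}, {Dosage, PatientID}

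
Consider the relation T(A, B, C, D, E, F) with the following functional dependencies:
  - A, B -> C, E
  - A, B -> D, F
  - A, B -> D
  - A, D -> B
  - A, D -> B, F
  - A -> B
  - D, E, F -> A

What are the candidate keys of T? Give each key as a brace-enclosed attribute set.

{A} is a candidate key since {A}⁺ = {A, B, C, D, E, F} covers every attribute.
{D, E, F} is a candidate key since {D, E, F}⁺ = {A, B, C, D, E, F} covers every attribute.
Any other superkey properly contains one of these, so there are no further candidate keys.

{A}, {D, E, F}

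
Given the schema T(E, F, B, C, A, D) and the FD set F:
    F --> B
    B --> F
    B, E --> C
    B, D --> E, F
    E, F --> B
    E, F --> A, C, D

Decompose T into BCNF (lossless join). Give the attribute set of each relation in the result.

Candidate keys of the original relation: {B, D}, {B, E}, {D, F}, {E, F}.
Within {A, B, C, D, E, F}: {F}⁺ ∩ {A, B, C, D, E, F} = {B, F}, not the whole set, so F --> B violates BCNF; decompose into {B, F} and {A, C, D, E, F}.
{B, F}: every determinant is a superkey — BCNF.
{A, C, D, E, F}: every determinant is a superkey — BCNF.

{A, C, D, E, F}; {B, F}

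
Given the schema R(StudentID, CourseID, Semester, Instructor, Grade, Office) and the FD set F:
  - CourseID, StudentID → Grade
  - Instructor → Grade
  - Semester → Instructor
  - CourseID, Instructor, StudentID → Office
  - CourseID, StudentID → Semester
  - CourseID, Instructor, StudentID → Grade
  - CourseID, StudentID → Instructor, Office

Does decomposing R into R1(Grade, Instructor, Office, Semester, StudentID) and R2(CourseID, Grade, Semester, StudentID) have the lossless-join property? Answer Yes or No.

No

R1 ∩ R2 = {Grade, Semester, StudentID}; its closure under F is {Grade, Instructor, Semester, StudentID}.
Neither R1 nor R2 is contained in that closure, so the decomposition is lossy.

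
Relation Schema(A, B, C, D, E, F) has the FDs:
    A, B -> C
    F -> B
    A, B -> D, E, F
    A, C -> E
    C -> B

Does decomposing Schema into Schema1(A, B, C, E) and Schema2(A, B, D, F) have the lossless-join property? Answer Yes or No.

Common attributes: {A, B}; their closure is {A, B, C, D, E, F}.
This includes all of Schema1, so the common attributes are a superkey of Schema1 — the join is lossless.

Yes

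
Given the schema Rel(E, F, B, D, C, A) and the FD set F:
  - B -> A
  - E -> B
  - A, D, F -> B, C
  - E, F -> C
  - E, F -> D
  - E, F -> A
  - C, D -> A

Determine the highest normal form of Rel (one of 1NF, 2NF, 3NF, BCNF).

1NF

Candidate key: {E, F}. Prime attributes: {E, F}.
For B -> A we have {B}⁺ = {A, B}; {B} is not a superkey, so BCNF fails.
B -> A determines the non-prime attribute {A} from a non-superkey — 3NF is violated.
The proper key subset {E} of {E, F} determines non-prime {A, B}, so the relation is not even in 2NF.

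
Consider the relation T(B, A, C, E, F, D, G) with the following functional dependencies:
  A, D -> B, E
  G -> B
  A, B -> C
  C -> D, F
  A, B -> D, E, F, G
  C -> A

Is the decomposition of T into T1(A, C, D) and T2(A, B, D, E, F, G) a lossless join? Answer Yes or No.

Yes

T1 ∩ T2 = {A, D}; its closure under F is {A, B, C, D, E, F, G}.
This includes all of T1, so the common attributes are a superkey of T1 — the join is lossless.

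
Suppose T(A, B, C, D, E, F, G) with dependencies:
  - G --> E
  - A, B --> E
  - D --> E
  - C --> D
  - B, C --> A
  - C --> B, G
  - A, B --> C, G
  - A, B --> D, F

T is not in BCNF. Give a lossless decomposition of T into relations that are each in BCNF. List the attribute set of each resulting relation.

{A, B, C, D, F, G}; {E, G}

Candidate keys of the original relation: {A, B}, {C}.
In {A, B, C, D, E, F, G}, {G} is not a superkey ({G}⁺ restricted to this set is {E, G}), so split on G --> E into {E, G} and {A, B, C, D, F, G}.
{E, G} has no BCNF violation.
{A, B, C, D, F, G} has no BCNF violation.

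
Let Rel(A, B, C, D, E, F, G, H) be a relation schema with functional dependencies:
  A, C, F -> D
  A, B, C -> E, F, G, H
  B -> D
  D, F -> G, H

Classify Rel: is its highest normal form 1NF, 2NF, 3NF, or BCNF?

1NF

Candidate key: {A, B, C}. Prime attributes: {A, B, C}.
A, C, F -> D breaks BCNF: {A, C, F}⁺ = {A, C, D, F, G, H}, so {A, C, F} is not a superkey.
A, C, F -> D has non-prime {D} on the right and a non-superkey on the left, so 3NF fails.
The proper key subset {B} of {A, B, C} determines non-prime {D}, so the relation is not even in 2NF.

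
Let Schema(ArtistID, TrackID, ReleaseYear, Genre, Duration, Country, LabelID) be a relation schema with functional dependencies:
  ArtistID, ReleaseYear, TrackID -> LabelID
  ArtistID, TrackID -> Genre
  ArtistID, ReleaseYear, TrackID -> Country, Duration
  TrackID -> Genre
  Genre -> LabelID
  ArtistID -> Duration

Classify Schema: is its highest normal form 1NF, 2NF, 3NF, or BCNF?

Candidate key: {ArtistID, ReleaseYear, TrackID}. Prime attributes: {ArtistID, ReleaseYear, TrackID}.
ArtistID, TrackID -> Genre breaks BCNF: {ArtistID, TrackID}⁺ = {ArtistID, Duration, Genre, LabelID, TrackID}, so {ArtistID, TrackID} is not a superkey.
ArtistID, TrackID -> Genre determines the non-prime attribute {Genre} from a non-superkey — 3NF is violated.
The proper key subset {ArtistID} of {ArtistID, ReleaseYear, TrackID} determines non-prime {Duration}, so the relation is not even in 2NF.

1NF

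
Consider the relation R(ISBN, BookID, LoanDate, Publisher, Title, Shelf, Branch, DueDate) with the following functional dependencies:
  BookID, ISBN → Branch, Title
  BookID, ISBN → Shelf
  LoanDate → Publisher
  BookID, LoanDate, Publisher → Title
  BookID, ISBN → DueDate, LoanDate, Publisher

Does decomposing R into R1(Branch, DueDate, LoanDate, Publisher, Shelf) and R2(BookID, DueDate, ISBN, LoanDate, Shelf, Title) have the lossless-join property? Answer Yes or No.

No

R1 ∩ R2 = {DueDate, LoanDate, Shelf}; its closure under F is {DueDate, LoanDate, Publisher, Shelf}.
Neither R1 nor R2 is contained in that closure, so the decomposition is lossy.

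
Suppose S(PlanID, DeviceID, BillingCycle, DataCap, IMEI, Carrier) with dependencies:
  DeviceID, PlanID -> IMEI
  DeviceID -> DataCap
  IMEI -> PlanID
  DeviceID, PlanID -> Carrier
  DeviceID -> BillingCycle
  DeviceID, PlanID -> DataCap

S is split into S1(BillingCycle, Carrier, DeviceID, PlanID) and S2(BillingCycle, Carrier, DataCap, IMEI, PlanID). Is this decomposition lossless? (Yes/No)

No

Common attributes: {BillingCycle, Carrier, PlanID}; their closure is {BillingCycle, Carrier, PlanID}.
S1 ⊄ {BillingCycle, Carrier, PlanID} and S2 ⊄ {BillingCycle, Carrier, PlanID}, so the split is lossy.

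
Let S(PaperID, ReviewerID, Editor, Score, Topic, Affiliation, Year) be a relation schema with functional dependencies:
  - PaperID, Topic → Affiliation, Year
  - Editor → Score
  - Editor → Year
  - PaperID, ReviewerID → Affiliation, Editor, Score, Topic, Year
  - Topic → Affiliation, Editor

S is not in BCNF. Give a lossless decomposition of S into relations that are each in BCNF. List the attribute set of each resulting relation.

{Affiliation, Editor, Topic}; {Editor, Score, Year}; {PaperID, ReviewerID, Topic}

Candidate key of the original relation: {PaperID, ReviewerID}.
In {Affiliation, Editor, PaperID, ReviewerID, Score, Topic, Year}, {PaperID, Topic} is not a superkey ({PaperID, Topic}⁺ restricted to this set is {Affiliation, Editor, PaperID, Score, Topic, Year}), so split on PaperID, Topic → Affiliation, Editor, Score, Year into {Affiliation, Editor, PaperID, Score, Topic, Year} and {PaperID, ReviewerID, Topic}.
In {Affiliation, Editor, PaperID, Score, Topic, Year}, {Editor} is not a superkey ({Editor}⁺ restricted to this set is {Editor, Score, Year}), so split on Editor → Score, Year into {Editor, Score, Year} and {Affiliation, Editor, PaperID, Topic}.
{Editor, Score, Year} has no BCNF violation.
In {Affiliation, Editor, PaperID, Topic}, {Topic} is not a superkey ({Topic}⁺ restricted to this set is {Affiliation, Editor, Topic}), so split on Topic → Affiliation, Editor into {Affiliation, Editor, Topic} and {PaperID, Topic}.
{Affiliation, Editor, Topic} has no BCNF violation.
{PaperID, Topic} has no BCNF violation.
{PaperID, ReviewerID, Topic} has no BCNF violation.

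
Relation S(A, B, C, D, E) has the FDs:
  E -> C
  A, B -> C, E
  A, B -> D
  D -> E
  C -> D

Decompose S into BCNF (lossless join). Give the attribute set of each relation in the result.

Candidate key of the original relation: {A, B}.
In {A, B, C, D, E}, {E} is not a superkey ({E}⁺ restricted to this set is {C, D, E}), so split on E -> C, D into {C, D, E} and {A, B, E}.
{C, D, E}: every determinant is a superkey — BCNF.
{A, B, E}: every determinant is a superkey — BCNF.

{A, B, E}; {C, D, E}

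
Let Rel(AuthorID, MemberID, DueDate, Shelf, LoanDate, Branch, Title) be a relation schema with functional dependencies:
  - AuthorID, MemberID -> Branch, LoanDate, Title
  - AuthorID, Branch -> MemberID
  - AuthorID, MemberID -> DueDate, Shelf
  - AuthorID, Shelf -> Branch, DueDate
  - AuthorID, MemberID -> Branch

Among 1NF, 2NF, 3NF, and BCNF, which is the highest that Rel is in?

BCNF

Candidate keys: {AuthorID, Branch}, {AuthorID, MemberID}, {AuthorID, Shelf}. Prime attributes: {AuthorID, Branch, MemberID, Shelf}.
The left-hand side of every FD is a superkey, so BCNF is satisfied.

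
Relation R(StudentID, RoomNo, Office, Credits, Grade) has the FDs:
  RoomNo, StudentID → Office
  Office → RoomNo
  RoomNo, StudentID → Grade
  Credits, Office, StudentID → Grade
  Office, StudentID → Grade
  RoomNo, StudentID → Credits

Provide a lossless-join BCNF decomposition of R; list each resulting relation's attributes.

Candidate keys of the original relation: {Office, StudentID}, {RoomNo, StudentID}.
In {Credits, Grade, Office, RoomNo, StudentID}, {Office} is not a superkey ({Office}⁺ restricted to this set is {Office, RoomNo}), so split on Office → RoomNo into {Office, RoomNo} and {Credits, Grade, Office, StudentID}.
{Office, RoomNo} has no BCNF violation.
{Credits, Grade, Office, StudentID} has no BCNF violation.

{Credits, Grade, Office, StudentID}; {Office, RoomNo}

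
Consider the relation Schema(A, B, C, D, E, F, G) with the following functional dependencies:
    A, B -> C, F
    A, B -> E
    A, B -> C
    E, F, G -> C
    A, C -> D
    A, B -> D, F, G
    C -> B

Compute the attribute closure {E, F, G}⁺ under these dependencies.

Start with {E, F, G}.
E, F, G -> C applies; add {C} → now {C, E, F, G}.
C -> B applies; add {B} → now {B, C, E, F, G}.
No further FD applies.

{B, C, E, F, G}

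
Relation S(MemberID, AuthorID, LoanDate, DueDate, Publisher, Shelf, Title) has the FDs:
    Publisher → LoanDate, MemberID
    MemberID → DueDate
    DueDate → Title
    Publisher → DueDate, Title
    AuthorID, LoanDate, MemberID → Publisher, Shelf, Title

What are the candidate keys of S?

{AuthorID, LoanDate, MemberID}, {AuthorID, Publisher}

{AuthorID} never appears on the right of any FD, so every key must include it.
{AuthorID, Publisher}⁺ = {AuthorID, DueDate, LoanDate, MemberID, Publisher, Shelf, Title}, which is every attribute, so {AuthorID, Publisher} is a candidate key.
{AuthorID, LoanDate, MemberID}⁺ = {AuthorID, DueDate, LoanDate, MemberID, Publisher, Shelf, Title}, which is every attribute, so {AuthorID, LoanDate, MemberID} is a candidate key.
Any other superkey properly contains one of these, so there are no further candidate keys.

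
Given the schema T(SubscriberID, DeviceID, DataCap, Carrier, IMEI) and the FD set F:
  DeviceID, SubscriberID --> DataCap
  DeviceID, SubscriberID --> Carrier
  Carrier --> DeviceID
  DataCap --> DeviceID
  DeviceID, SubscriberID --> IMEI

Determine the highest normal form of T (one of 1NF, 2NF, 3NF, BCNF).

Candidate keys: {Carrier, SubscriberID}, {DataCap, SubscriberID}, {DeviceID, SubscriberID}. Prime attributes: {Carrier, DataCap, DeviceID, SubscriberID}.
For Carrier --> DeviceID we have {Carrier}⁺ = {Carrier, DeviceID}; {Carrier} is not a superkey, so BCNF fails.
Since {DeviceID} ⊆ prime attributes and every other non-superkey FD also has a prime right side, the schema is in 3NF.

3NF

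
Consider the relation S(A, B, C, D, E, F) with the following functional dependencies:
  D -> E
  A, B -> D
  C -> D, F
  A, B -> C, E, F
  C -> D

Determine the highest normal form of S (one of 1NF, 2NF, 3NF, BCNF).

Candidate key: {A, B}. Prime attributes: {A, B}.
D -> E breaks BCNF: {D}⁺ = {D, E}, so {D} is not a superkey.
D -> E has non-prime {E} on the right and a non-superkey on the left, so 3NF fails.
No proper subset of a key has a non-prime attribute in its closure, so there is no partial dependency; 2NF holds.

2NF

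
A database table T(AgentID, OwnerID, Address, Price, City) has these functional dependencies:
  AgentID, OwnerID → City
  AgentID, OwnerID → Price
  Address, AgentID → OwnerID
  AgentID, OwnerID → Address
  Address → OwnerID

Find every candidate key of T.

Attributes never on any right-hand side: {AgentID} — every candidate key must contain it.
{Address, AgentID}⁺ = {Address, AgentID, City, OwnerID, Price}, which is every attribute, so {Address, AgentID} is a candidate key.
{AgentID, OwnerID}⁺ = {Address, AgentID, City, OwnerID, Price}, which is every attribute, so {AgentID, OwnerID} is a candidate key.
No proper subset of any of these is a key, and no other minimal superkey exists.

{Address, AgentID}, {AgentID, OwnerID}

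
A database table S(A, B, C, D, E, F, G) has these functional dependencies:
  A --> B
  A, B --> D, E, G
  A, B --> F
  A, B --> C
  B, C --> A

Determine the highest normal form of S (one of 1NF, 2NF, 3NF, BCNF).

Candidate keys: {A}, {B, C}. Prime attributes: {A, B, C}.
Every FD has a superkey on the left, so the relation is in BCNF.

BCNF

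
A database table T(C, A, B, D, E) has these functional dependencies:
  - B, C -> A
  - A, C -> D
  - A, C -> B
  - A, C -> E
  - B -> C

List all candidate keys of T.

Closure of {B} is {A, B, C, D, E}, the whole schema; {B} is a candidate key.
Closure of {A, C} is {A, B, C, D, E}, the whole schema; {A, C} is a candidate key.
These are minimal and exhaustive — every other superkey contains one of them.

{A, C}, {B}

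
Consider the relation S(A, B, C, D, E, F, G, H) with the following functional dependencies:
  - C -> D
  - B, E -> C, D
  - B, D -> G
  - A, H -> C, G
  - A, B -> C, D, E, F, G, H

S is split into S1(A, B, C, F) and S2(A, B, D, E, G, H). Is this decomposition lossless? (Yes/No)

Yes

S1 ∩ S2 = {A, B}; its closure under F is {A, B, C, D, E, F, G, H}.
This includes all of S1, so the common attributes are a superkey of S1 — the join is lossless.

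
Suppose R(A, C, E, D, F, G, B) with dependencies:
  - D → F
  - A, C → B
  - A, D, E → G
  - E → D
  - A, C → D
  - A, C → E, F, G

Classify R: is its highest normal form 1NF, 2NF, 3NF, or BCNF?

Candidate key: {A, C}. Prime attributes: {A, C}.
D → F: {D}⁺ = {D, F}, which is not all of the attributes, so the left side is not a superkey — BCNF is violated.
D → F has non-prime {F} on the right and a non-superkey on the left, so 3NF fails.
No proper subset of a key has a non-prime attribute in its closure, so there is no partial dependency; 2NF holds.

2NF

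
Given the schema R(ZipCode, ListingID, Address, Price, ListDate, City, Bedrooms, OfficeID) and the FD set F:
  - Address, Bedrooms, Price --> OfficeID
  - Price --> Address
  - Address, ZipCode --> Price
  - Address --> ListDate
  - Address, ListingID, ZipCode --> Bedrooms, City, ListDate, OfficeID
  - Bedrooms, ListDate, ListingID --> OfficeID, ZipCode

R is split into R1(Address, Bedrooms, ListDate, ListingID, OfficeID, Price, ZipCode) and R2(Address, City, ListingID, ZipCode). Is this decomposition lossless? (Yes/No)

R1 ∩ R2 = {Address, ListingID, ZipCode}; its closure under F is {Address, Bedrooms, City, ListDate, ListingID, OfficeID, Price, ZipCode}.
This includes all of R1, so the common attributes are a superkey of R1 — the join is lossless.

Yes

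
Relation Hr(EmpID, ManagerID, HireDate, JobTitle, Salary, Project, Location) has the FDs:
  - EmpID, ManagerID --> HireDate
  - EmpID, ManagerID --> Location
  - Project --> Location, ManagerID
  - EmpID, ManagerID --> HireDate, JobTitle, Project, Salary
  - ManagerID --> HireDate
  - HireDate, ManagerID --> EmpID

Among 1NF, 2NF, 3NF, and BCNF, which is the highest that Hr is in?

BCNF

Candidate keys: {ManagerID}, {Project}. Prime attributes: {ManagerID, Project}.
Each dependency's left side is a superkey — BCNF holds.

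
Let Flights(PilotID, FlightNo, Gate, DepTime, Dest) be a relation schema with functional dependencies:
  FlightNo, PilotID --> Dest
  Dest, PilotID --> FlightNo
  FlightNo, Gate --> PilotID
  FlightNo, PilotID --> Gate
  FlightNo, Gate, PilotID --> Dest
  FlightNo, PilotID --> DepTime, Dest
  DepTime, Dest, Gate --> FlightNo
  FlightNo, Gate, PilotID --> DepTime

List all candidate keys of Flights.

{Dest, PilotID}⁺ = {DepTime, Dest, FlightNo, Gate, PilotID} — all of the relation — so {Dest, PilotID} is a candidate key.
{FlightNo, Gate}⁺ = {DepTime, Dest, FlightNo, Gate, PilotID} — all of the relation — so {FlightNo, Gate} is a candidate key.
{FlightNo, PilotID}⁺ = {DepTime, Dest, FlightNo, Gate, PilotID} — all of the relation — so {FlightNo, PilotID} is a candidate key.
{DepTime, Dest, Gate}⁺ = {DepTime, Dest, FlightNo, Gate, PilotID} — all of the relation — so {DepTime, Dest, Gate} is a candidate key.
These are minimal and exhaustive — every other superkey contains one of them.

{DepTime, Dest, Gate}, {Dest, PilotID}, {FlightNo, Gate}, {FlightNo, PilotID}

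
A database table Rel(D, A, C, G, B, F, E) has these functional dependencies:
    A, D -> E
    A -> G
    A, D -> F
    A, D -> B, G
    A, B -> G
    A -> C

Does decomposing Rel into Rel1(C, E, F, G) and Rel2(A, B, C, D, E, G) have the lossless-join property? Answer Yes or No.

No

The shared attributes are {C, E, G} and {C, E, G}⁺ = {C, E, G}.
Neither Rel1 nor Rel2 is contained in that closure, so the decomposition is lossy.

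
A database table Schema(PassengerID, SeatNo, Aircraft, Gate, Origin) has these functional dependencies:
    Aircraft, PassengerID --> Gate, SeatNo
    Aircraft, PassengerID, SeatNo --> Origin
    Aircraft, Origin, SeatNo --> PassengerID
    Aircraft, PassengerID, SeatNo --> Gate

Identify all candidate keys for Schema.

{Aircraft, Origin, SeatNo}, {Aircraft, PassengerID}

Attributes never on any right-hand side: {Aircraft} — every candidate key must contain it.
{Aircraft, PassengerID}⁺ = {Aircraft, Gate, Origin, PassengerID, SeatNo} — all of the relation — so {Aircraft, PassengerID} is a candidate key.
{Aircraft, Origin, SeatNo}⁺ = {Aircraft, Gate, Origin, PassengerID, SeatNo} — all of the relation — so {Aircraft, Origin, SeatNo} is a candidate key.
Any other superkey properly contains one of these, so there are no further candidate keys.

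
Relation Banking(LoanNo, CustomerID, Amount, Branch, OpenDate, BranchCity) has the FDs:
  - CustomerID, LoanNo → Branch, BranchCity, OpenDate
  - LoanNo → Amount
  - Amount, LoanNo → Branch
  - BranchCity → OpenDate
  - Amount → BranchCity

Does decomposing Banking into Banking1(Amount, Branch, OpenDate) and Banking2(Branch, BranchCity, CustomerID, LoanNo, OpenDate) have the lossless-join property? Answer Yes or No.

No

Banking1 ∩ Banking2 = {Branch, OpenDate}; its closure under F is {Branch, OpenDate}.
The closure covers neither Banking1 nor Banking2 entirely; the join is not lossless.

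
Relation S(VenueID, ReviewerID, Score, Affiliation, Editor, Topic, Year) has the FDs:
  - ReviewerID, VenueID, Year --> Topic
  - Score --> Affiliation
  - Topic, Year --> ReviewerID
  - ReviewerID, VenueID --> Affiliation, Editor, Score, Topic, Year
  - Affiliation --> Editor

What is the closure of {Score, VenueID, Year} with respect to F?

Start with {Score, VenueID, Year}.
Score --> Affiliation applies; add {Affiliation} → now {Affiliation, Score, VenueID, Year}.
Affiliation --> Editor applies; add {Editor} → now {Affiliation, Editor, Score, VenueID, Year}.
No further FD applies.

{Affiliation, Editor, Score, VenueID, Year}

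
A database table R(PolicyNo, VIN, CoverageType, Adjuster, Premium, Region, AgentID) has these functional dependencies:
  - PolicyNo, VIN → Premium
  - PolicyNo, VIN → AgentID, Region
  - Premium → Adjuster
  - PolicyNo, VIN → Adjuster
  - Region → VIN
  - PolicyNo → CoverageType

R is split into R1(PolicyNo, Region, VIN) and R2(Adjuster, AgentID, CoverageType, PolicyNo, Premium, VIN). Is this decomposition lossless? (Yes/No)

R1 ∩ R2 = {PolicyNo, VIN}; its closure under F is {Adjuster, AgentID, CoverageType, PolicyNo, Premium, Region, VIN}.
R1 is contained in that closure, so R1 ∩ R2 → R1 holds and the join is lossless.

Yes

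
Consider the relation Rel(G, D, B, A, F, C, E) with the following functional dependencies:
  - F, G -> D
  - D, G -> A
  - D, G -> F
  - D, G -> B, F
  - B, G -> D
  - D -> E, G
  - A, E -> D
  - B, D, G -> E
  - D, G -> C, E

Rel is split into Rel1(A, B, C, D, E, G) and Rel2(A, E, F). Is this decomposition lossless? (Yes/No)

The shared attributes are {A, E} and {A, E}⁺ = {A, B, C, D, E, F, G}.
Since Rel1 ⊆ {A, B, C, D, E, F, G}, the intersection is a superkey of Rel1; the decomposition is lossless.

Yes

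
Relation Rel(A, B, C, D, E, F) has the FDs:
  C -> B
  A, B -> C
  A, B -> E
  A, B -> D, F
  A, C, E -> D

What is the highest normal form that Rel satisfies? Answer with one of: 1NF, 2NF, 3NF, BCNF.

Candidate keys: {A, B}, {A, C}. Prime attributes: {A, B, C}.
C -> B: {C}⁺ = {B, C}, which is not all of the attributes, so the left side is not a superkey — BCNF is violated.
But every attribute on its right side ({B}) is prime, and the same holds for every other non-superkey FD, so 3NF still holds.

3NF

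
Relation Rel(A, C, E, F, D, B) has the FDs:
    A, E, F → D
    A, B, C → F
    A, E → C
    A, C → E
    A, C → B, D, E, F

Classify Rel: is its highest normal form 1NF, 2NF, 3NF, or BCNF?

BCNF

Candidate keys: {A, C}, {A, E}. Prime attributes: {A, C, E}.
The left-hand side of every FD is a superkey, so BCNF is satisfied.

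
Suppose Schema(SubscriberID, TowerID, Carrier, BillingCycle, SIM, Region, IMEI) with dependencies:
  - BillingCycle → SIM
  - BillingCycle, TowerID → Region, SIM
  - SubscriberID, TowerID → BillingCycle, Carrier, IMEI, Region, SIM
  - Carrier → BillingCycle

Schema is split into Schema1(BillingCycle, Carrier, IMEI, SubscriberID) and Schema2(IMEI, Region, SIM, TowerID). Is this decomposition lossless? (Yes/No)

The shared attributes are {IMEI} and {IMEI}⁺ = {IMEI}.
Schema1 ⊄ {IMEI} and Schema2 ⊄ {IMEI}, so the split is lossy.

No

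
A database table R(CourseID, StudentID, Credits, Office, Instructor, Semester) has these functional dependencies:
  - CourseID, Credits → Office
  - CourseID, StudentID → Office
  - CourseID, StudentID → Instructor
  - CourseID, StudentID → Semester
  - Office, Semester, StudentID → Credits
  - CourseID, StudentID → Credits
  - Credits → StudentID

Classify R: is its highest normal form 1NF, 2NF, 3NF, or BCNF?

3NF

Candidate keys: {CourseID, Credits}, {CourseID, StudentID}. Prime attributes: {CourseID, Credits, StudentID}.
Office, Semester, StudentID → Credits breaks BCNF: {Office, Semester, StudentID}⁺ = {Credits, Office, Semester, StudentID}, so {Office, Semester, StudentID} is not a superkey.
Since {Credits} ⊆ prime attributes and every other non-superkey FD also has a prime right side, the schema is in 3NF.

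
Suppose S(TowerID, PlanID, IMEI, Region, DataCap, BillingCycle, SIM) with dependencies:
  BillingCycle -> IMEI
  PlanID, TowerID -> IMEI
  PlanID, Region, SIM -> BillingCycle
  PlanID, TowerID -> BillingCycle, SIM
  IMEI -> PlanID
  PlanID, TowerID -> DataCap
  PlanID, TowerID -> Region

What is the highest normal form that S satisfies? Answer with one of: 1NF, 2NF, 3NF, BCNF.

3NF

Candidate keys: {BillingCycle, TowerID}, {IMEI, TowerID}, {PlanID, TowerID}. Prime attributes: {BillingCycle, IMEI, PlanID, TowerID}.
BillingCycle -> IMEI breaks BCNF: {BillingCycle}⁺ = {BillingCycle, IMEI, PlanID}, so {BillingCycle} is not a superkey.
Its right-hand attributes {IMEI} are all prime, as are those of every other non-superkey FD — the relation is in 3NF.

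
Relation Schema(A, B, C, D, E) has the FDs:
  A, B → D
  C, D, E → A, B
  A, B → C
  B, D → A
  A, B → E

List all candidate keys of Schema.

{A, B}, {B, D}, {C, D, E}

{A, B}⁺ = {A, B, C, D, E} — all of the relation — so {A, B} is a candidate key.
{B, D}⁺ = {A, B, C, D, E} — all of the relation — so {B, D} is a candidate key.
{C, D, E}⁺ = {A, B, C, D, E} — all of the relation — so {C, D, E} is a candidate key.
These are minimal and exhaustive — every other superkey contains one of them.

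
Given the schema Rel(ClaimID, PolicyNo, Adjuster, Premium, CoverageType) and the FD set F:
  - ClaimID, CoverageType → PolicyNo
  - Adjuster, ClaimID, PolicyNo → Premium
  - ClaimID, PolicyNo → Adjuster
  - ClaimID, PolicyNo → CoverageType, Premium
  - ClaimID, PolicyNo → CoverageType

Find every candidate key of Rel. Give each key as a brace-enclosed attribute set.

{ClaimID, CoverageType}, {ClaimID, PolicyNo}

No FD produces {ClaimID}, so it must be in every candidate key.
{ClaimID, CoverageType}⁺ = {Adjuster, ClaimID, CoverageType, PolicyNo, Premium}, which is every attribute, so {ClaimID, CoverageType} is a candidate key.
{ClaimID, PolicyNo}⁺ = {Adjuster, ClaimID, CoverageType, PolicyNo, Premium}, which is every attribute, so {ClaimID, PolicyNo} is a candidate key.
Any other superkey properly contains one of these, so there are no further candidate keys.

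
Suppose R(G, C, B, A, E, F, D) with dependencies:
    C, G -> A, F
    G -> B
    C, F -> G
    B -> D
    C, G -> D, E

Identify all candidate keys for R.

{C, F}, {C, G}

{C} never appears on the right of any FD, so every key must include it.
{C, F}⁺ = {A, B, C, D, E, F, G} — all of the relation — so {C, F} is a candidate key.
{C, G}⁺ = {A, B, C, D, E, F, G} — all of the relation — so {C, G} is a candidate key.
These are minimal and exhaustive — every other superkey contains one of them.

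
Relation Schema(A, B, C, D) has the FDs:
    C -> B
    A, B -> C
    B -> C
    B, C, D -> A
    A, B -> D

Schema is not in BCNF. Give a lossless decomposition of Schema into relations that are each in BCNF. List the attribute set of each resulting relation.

{A, C, D}; {B, C}

Candidate keys of the original relation: {A, B}, {A, C}, {B, D}, {C, D}.
{A, B, C, D}: {C} determines {B, C} here but is not a superkey — split on C -> B, giving {B, C} and {A, C, D}.
{B, C} is in BCNF.
{A, C, D} is in BCNF.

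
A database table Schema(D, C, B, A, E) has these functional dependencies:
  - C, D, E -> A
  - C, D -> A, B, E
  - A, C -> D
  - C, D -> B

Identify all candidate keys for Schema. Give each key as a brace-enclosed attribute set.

{A, C}, {C, D}

{C} never appears on the right of any FD, so every key must include it.
{A, C}⁺ = {A, B, C, D, E}, which is every attribute, so {A, C} is a candidate key.
{C, D}⁺ = {A, B, C, D, E}, which is every attribute, so {C, D} is a candidate key.
These are minimal and exhaustive — every other superkey contains one of them.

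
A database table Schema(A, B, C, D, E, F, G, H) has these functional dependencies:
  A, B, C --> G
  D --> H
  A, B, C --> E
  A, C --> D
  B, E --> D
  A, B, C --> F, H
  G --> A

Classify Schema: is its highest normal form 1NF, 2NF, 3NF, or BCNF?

Candidate keys: {A, B, C}, {B, C, G}. Prime attributes: {A, B, C, G}.
D --> H: {D}⁺ = {D, H}, which is not all of the attributes, so the left side is not a superkey — BCNF is violated.
D --> H determines the non-prime attribute {H} from a non-superkey — 3NF is violated.
Since {A, C} ⊂ {A, B, C} and {A, C}⁺ ⊇ {D, H} with {D, H} non-prime, there is a partial dependency; 2NF fails.

1NF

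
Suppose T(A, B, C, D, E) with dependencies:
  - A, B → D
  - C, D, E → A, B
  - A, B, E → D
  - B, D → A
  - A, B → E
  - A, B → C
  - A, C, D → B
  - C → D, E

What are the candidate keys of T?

{C}⁺ = {A, B, C, D, E}, which is every attribute, so {C} is a candidate key.
{A, B}⁺ = {A, B, C, D, E}, which is every attribute, so {A, B} is a candidate key.
{B, D}⁺ = {A, B, C, D, E}, which is every attribute, so {B, D} is a candidate key.
Any other superkey properly contains one of these, so there are no further candidate keys.

{A, B}, {B, D}, {C}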